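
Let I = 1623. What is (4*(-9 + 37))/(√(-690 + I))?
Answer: 112*√933/933 ≈ 3.6667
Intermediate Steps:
(4*(-9 + 37))/(√(-690 + I)) = (4*(-9 + 37))/(√(-690 + 1623)) = (4*28)/(√933) = 112*(√933/933) = 112*√933/933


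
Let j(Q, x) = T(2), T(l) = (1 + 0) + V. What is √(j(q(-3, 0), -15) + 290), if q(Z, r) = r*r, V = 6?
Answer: 3*√33 ≈ 17.234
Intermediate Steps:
q(Z, r) = r²
T(l) = 7 (T(l) = (1 + 0) + 6 = 1 + 6 = 7)
j(Q, x) = 7
√(j(q(-3, 0), -15) + 290) = √(7 + 290) = √297 = 3*√33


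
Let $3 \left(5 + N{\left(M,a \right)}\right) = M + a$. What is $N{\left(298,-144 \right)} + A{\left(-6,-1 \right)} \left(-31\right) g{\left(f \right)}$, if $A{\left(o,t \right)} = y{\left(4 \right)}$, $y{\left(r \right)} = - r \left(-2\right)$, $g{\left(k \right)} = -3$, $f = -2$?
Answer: $\frac{2371}{3} \approx 790.33$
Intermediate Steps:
$N{\left(M,a \right)} = -5 + \frac{M}{3} + \frac{a}{3}$ ($N{\left(M,a \right)} = -5 + \frac{M + a}{3} = -5 + \left(\frac{M}{3} + \frac{a}{3}\right) = -5 + \frac{M}{3} + \frac{a}{3}$)
$y{\left(r \right)} = 2 r$
$A{\left(o,t \right)} = 8$ ($A{\left(o,t \right)} = 2 \cdot 4 = 8$)
$N{\left(298,-144 \right)} + A{\left(-6,-1 \right)} \left(-31\right) g{\left(f \right)} = \left(-5 + \frac{1}{3} \cdot 298 + \frac{1}{3} \left(-144\right)\right) + 8 \left(-31\right) \left(-3\right) = \left(-5 + \frac{298}{3} - 48\right) - -744 = \frac{139}{3} + 744 = \frac{2371}{3}$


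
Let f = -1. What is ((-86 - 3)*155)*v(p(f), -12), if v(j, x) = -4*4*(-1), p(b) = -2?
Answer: -220720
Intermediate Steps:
v(j, x) = 16 (v(j, x) = -16*(-1) = 16)
((-86 - 3)*155)*v(p(f), -12) = ((-86 - 3)*155)*16 = -89*155*16 = -13795*16 = -220720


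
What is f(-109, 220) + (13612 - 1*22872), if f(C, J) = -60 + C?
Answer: -9429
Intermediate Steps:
f(-109, 220) + (13612 - 1*22872) = (-60 - 109) + (13612 - 1*22872) = -169 + (13612 - 22872) = -169 - 9260 = -9429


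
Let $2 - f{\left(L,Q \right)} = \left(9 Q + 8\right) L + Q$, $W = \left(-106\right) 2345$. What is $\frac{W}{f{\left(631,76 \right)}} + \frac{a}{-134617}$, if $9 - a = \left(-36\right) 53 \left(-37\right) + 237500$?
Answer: $\frac{84005675426}{29395371971} \approx 2.8578$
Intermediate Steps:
$W = -248570$
$f{\left(L,Q \right)} = 2 - Q - L \left(8 + 9 Q\right)$ ($f{\left(L,Q \right)} = 2 - \left(\left(9 Q + 8\right) L + Q\right) = 2 - \left(\left(8 + 9 Q\right) L + Q\right) = 2 - \left(L \left(8 + 9 Q\right) + Q\right) = 2 - \left(Q + L \left(8 + 9 Q\right)\right) = 2 - Q - L \left(8 + 9 Q\right)$)
$a = -308087$ ($a = 9 - \left(\left(-36\right) 53 \left(-37\right) + 237500\right) = 9 - \left(\left(-1908\right) \left(-37\right) + 237500\right) = 9 - \left(70596 + 237500\right) = 9 - 308096 = -308087$)
$\frac{W}{f{\left(631,76 \right)}} + \frac{a}{-134617} = - \frac{248570}{2 - 76 - 5048 - 5679 \cdot 76} - \frac{308087}{-134617} = - \frac{248570}{2 - 76 - 5048 - 431604} - - \frac{308087}{134617} = - \frac{248570}{-436726} + \frac{308087}{134617} = \left(-248570\right) \left(- \frac{1}{436726}\right) + \frac{308087}{134617} = \frac{124285}{218363} + \frac{308087}{134617} = \frac{84005675426}{29395371971}$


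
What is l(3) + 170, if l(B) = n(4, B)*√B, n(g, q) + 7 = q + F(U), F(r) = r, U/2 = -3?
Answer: 170 - 10*√3 ≈ 152.68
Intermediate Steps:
U = -6 (U = 2*(-3) = -6)
n(g, q) = -13 + q (n(g, q) = -7 + (q - 6) = -7 + (-6 + q) = -13 + q)
l(B) = √B*(-13 + B) (l(B) = (-13 + B)*√B = √B*(-13 + B))
l(3) + 170 = √3*(-13 + 3) + 170 = √3*(-10) + 170 = -10*√3 + 170 = 170 - 10*√3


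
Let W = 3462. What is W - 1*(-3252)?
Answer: 6714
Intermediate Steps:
W - 1*(-3252) = 3462 - 1*(-3252) = 3462 + 3252 = 6714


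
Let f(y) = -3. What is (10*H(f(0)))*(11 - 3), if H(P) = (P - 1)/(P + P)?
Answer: 160/3 ≈ 53.333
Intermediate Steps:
H(P) = (-1 + P)/(2*P) (H(P) = (-1 + P)/((2*P)) = (-1 + P)*(1/(2*P)) = (-1 + P)/(2*P))
(10*H(f(0)))*(11 - 3) = (10*((½)*(-1 - 3)/(-3)))*(11 - 3) = (10*((½)*(-⅓)*(-4)))*8 = (10*(⅔))*8 = (20/3)*8 = 160/3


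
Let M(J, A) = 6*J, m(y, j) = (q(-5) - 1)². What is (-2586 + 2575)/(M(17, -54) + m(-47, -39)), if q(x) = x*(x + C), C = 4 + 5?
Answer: -11/543 ≈ -0.020258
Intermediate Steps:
C = 9
q(x) = x*(9 + x) (q(x) = x*(x + 9) = x*(9 + x))
m(y, j) = 441 (m(y, j) = (-5*(9 - 5) - 1)² = (-5*4 - 1)² = (-20 - 1)² = (-21)² = 441)
(-2586 + 2575)/(M(17, -54) + m(-47, -39)) = (-2586 + 2575)/(6*17 + 441) = -11/(102 + 441) = -11/543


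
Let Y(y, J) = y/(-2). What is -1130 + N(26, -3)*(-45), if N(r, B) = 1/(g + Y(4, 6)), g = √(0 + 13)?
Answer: -1140 - 5*√13 ≈ -1158.0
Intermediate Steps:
Y(y, J) = -y/2 (Y(y, J) = y*(-½) = -y/2)
g = √13 ≈ 3.6056
N(r, B) = 1/(-2 + √13) (N(r, B) = 1/(√13 - ½*4) = 1/(√13 - 2) = 1/(-2 + √13))
-1130 + N(26, -3)*(-45) = -1130 + (2/9 + √13/9)*(-45) = -1130 + (-10 - 5*√13) = -1140 - 5*√13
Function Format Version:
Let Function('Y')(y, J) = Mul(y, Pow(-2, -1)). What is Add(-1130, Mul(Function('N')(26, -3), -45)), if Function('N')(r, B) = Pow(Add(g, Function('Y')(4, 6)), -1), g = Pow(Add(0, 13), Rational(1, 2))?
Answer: Add(-1140, Mul(-5, Pow(13, Rational(1, 2)))) ≈ -1158.0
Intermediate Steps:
Function('Y')(y, J) = Mul(Rational(-1, 2), y) (Function('Y')(y, J) = Mul(y, Rational(-1, 2)) = Mul(Rational(-1, 2), y))
g = Pow(13, Rational(1, 2)) ≈ 3.6056
Function('N')(r, B) = Pow(Add(-2, Pow(13, Rational(1, 2))), -1) (Function('N')(r, B) = Pow(Add(Pow(13, Rational(1, 2)), Mul(Rational(-1, 2), 4)), -1) = Pow(Add(Pow(13, Rational(1, 2)), -2), -1) = Pow(Add(-2, Pow(13, Rational(1, 2))), -1))
Add(-1130, Mul(Function('N')(26, -3), -45)) = Add(-1130, Mul(Add(Rational(2, 9), Mul(Rational(1, 9), Pow(13, Rational(1, 2)))), -45)) = Add(-1130, Add(-10, Mul(-5, Pow(13, Rational(1, 2))))) = Add(-1140, Mul(-5, Pow(13, Rational(1, 2))))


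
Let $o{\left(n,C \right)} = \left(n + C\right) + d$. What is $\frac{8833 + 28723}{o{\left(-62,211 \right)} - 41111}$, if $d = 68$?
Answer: $- \frac{18778}{20447} \approx -0.91837$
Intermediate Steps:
$o{\left(n,C \right)} = 68 + C + n$ ($o{\left(n,C \right)} = \left(n + C\right) + 68 = \left(C + n\right) + 68 = 68 + C + n$)
$\frac{8833 + 28723}{o{\left(-62,211 \right)} - 41111} = \frac{8833 + 28723}{\left(68 + 211 - 62\right) - 41111} = \frac{37556}{217 - 41111} = \frac{37556}{-40894} = 37556 \left(- \frac{1}{40894}\right) = - \frac{18778}{20447}$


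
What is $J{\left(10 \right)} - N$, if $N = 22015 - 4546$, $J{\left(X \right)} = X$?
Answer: $-17459$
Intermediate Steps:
$N = 17469$
$J{\left(10 \right)} - N = 10 - 17469 = -17459$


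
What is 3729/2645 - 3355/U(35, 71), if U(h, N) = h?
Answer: -1748692/18515 ≈ -94.447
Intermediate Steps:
3729/2645 - 3355/U(35, 71) = 3729/2645 - 3355/35 = 3729*(1/2645) - 3355*1/35 = 3729/2645 - 671/7 = -1748692/18515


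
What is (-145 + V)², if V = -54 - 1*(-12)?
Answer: 34969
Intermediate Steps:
V = -42 (V = -54 + 12 = -42)
(-145 + V)² = (-145 - 42)² = (-187)² = 34969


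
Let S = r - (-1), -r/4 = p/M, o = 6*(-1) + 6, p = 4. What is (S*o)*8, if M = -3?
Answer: 0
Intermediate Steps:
o = 0 (o = -6 + 6 = 0)
r = 16/3 (r = -16/(-3) = -16*(-1)/3 = -4*(-4/3) = 16/3 ≈ 5.3333)
S = 19/3 (S = 16/3 - (-1) = 16/3 - 1*(-1) = 16/3 + 1 = 19/3 ≈ 6.3333)
(S*o)*8 = ((19/3)*0)*8 = 0*8 = 0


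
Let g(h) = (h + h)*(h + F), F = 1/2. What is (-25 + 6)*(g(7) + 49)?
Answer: -2926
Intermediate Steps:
F = ½ ≈ 0.50000
g(h) = 2*h*(½ + h) (g(h) = (h + h)*(h + ½) = (2*h)*(½ + h) = 2*h*(½ + h))
(-25 + 6)*(g(7) + 49) = (-25 + 6)*(7*(1 + 2*7) + 49) = -19*(7*(1 + 14) + 49) = -19*(7*15 + 49) = -19*(105 + 49) = -19*154 = -2926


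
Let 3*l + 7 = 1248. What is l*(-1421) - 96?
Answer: -1763749/3 ≈ -5.8792e+5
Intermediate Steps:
l = 1241/3 (l = -7/3 + (⅓)*1248 = -7/3 + 416 = 1241/3 ≈ 413.67)
l*(-1421) - 96 = (1241/3)*(-1421) - 96 = -1763461/3 - 96 = -1763749/3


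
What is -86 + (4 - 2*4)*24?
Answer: -182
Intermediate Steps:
-86 + (4 - 2*4)*24 = -86 + (4 - 8)*24 = -86 - 4*24 = -86 - 96 = -182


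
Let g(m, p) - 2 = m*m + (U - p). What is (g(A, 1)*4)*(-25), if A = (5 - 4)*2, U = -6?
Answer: 100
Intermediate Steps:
A = 2 (A = 1*2 = 2)
g(m, p) = -4 + m² - p (g(m, p) = 2 + (m*m + (-6 - p)) = 2 + (m² + (-6 - p)) = 2 + (-6 + m² - p) = -4 + m² - p)
(g(A, 1)*4)*(-25) = ((-4 + 2² - 1*1)*4)*(-25) = ((-4 + 4 - 1)*4)*(-25) = -1*4*(-25) = -4*(-25) = 100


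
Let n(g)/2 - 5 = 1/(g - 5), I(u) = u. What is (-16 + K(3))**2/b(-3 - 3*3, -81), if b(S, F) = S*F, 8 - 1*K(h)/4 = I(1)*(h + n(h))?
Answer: 256/243 ≈ 1.0535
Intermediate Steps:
n(g) = 10 + 2/(-5 + g) (n(g) = 10 + 2/(g - 5) = 10 + 2/(-5 + g))
K(h) = 32 - 4*h - 8*(-24 + 5*h)/(-5 + h) (K(h) = 32 - 4*(h + 2*(-24 + 5*h)/(-5 + h)) = 32 + (-4*h - 8*(-24 + 5*h)/(-5 + h)) = 32 - 4*h - 8*(-24 + 5*h)/(-5 + h))
b(S, F) = F*S
(-16 + K(3))**2/b(-3 - 3*3, -81) = (-16 + 4*(8 - 1*3**2 + 3*3)/(-5 + 3))**2/((-81*(-3 - 3*3))) = (-16 + 4*(8 - 1*9 + 9)/(-2))**2/((-81*(-3 - 9))) = (-16 + 4*(-1/2)*(8 - 9 + 9))**2/((-81*(-12))) = (-16 + 4*(-1/2)*8)**2/972 = (-16 - 16)**2*(1/972) = (-32)**2*(1/972) = 1024*(1/972) = 256/243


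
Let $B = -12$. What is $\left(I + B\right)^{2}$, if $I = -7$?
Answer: $361$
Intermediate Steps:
$\left(I + B\right)^{2} = \left(-7 - 12\right)^{2} = \left(-19\right)^{2} = 361$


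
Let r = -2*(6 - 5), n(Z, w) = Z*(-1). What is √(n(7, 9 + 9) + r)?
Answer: 3*I ≈ 3.0*I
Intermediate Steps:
n(Z, w) = -Z
r = -2 (r = -2*1 = -2)
√(n(7, 9 + 9) + r) = √(-1*7 - 2) = √(-7 - 2) = √(-9) = 3*I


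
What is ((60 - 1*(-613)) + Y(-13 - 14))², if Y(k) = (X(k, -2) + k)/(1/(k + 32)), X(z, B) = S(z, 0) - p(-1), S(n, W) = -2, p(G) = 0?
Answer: 278784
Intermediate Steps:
X(z, B) = -2 (X(z, B) = -2 - 1*0 = -2 + 0 = -2)
Y(k) = (-2 + k)*(32 + k) (Y(k) = (-2 + k)/(1/(k + 32)) = (-2 + k)/(1/(32 + k)) = (-2 + k)*(32 + k))
((60 - 1*(-613)) + Y(-13 - 14))² = ((60 - 1*(-613)) + (-64 + (-13 - 14)² + 30*(-13 - 14)))² = ((60 + 613) + (-64 + (-27)² + 30*(-27)))² = (673 + (-64 + 729 - 810))² = (673 - 145)² = 528² = 278784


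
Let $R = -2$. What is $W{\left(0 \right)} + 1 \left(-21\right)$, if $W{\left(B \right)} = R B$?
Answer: $-21$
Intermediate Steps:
$W{\left(B \right)} = - 2 B$
$W{\left(0 \right)} + 1 \left(-21\right) = \left(-2\right) 0 + 1 \left(-21\right) = 0 - 21 = -21$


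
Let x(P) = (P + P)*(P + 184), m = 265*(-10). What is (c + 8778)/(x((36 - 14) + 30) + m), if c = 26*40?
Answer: 4909/10947 ≈ 0.44843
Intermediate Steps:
c = 1040
m = -2650
x(P) = 2*P*(184 + P) (x(P) = (2*P)*(184 + P) = 2*P*(184 + P))
(c + 8778)/(x((36 - 14) + 30) + m) = (1040 + 8778)/(2*((36 - 14) + 30)*(184 + ((36 - 14) + 30)) - 2650) = 9818/(2*(22 + 30)*(184 + (22 + 30)) - 2650) = 9818/(2*52*(184 + 52) - 2650) = 9818/(2*52*236 - 2650) = 9818/(24544 - 2650) = 9818/21894 = 9818*(1/21894) = 4909/10947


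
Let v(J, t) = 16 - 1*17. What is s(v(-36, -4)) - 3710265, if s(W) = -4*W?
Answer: -3710261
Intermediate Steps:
v(J, t) = -1 (v(J, t) = 16 - 17 = -1)
s(v(-36, -4)) - 3710265 = -4*(-1) - 3710265 = 4 - 3710265 = -3710261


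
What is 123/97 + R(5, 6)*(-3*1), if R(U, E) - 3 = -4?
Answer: 414/97 ≈ 4.2680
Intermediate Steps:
R(U, E) = -1 (R(U, E) = 3 - 4 = -1)
123/97 + R(5, 6)*(-3*1) = 123/97 - (-3) = (1/97)*123 - 1*(-3) = 123/97 + 3 = 414/97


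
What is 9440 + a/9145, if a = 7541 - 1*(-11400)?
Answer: 2785411/295 ≈ 9442.1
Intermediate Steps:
a = 18941 (a = 7541 + 11400 = 18941)
9440 + a/9145 = 9440 + 18941/9145 = 9440 + 18941*(1/9145) = 9440 + 611/295 = 2785411/295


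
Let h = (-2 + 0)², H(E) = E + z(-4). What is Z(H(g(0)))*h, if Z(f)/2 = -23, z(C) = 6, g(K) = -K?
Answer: -184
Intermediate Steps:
H(E) = 6 + E (H(E) = E + 6 = 6 + E)
Z(f) = -46 (Z(f) = 2*(-23) = -46)
h = 4 (h = (-2)² = 4)
Z(H(g(0)))*h = -46*4 = -184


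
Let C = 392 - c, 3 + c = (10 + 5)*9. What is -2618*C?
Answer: -680680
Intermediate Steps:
c = 132 (c = -3 + (10 + 5)*9 = -3 + 15*9 = -3 + 135 = 132)
C = 260 (C = 392 - 1*132 = 392 - 132 = 260)
-2618*C = -2618*260 = -680680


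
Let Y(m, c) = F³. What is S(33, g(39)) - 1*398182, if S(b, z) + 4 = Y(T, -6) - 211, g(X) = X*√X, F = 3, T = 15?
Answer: -398370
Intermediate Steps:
Y(m, c) = 27 (Y(m, c) = 3³ = 27)
g(X) = X^(3/2)
S(b, z) = -188 (S(b, z) = -4 + (27 - 211) = -4 - 184 = -188)
S(33, g(39)) - 1*398182 = -188 - 1*398182 = -188 - 398182 = -398370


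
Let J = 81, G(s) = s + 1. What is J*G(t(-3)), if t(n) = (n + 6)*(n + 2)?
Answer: -162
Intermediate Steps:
t(n) = (2 + n)*(6 + n) (t(n) = (6 + n)*(2 + n) = (2 + n)*(6 + n))
G(s) = 1 + s
J*G(t(-3)) = 81*(1 + (12 + (-3)² + 8*(-3))) = 81*(1 + (12 + 9 - 24)) = 81*(1 - 3) = 81*(-2) = -162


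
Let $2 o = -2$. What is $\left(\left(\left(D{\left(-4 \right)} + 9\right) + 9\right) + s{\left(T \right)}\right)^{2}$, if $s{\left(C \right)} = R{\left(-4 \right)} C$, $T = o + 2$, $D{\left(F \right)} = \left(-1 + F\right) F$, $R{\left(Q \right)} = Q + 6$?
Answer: $1600$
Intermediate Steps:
$R{\left(Q \right)} = 6 + Q$
$D{\left(F \right)} = F \left(-1 + F\right)$
$o = -1$ ($o = \frac{1}{2} \left(-2\right) = -1$)
$T = 1$ ($T = -1 + 2 = 1$)
$s{\left(C \right)} = 2 C$ ($s{\left(C \right)} = \left(6 - 4\right) C = 2 C$)
$\left(\left(\left(D{\left(-4 \right)} + 9\right) + 9\right) + s{\left(T \right)}\right)^{2} = \left(\left(\left(- 4 \left(-1 - 4\right) + 9\right) + 9\right) + 2 \cdot 1\right)^{2} = \left(\left(\left(\left(-4\right) \left(-5\right) + 9\right) + 9\right) + 2\right)^{2} = \left(\left(\left(20 + 9\right) + 9\right) + 2\right)^{2} = \left(\left(29 + 9\right) + 2\right)^{2} = \left(38 + 2\right)^{2} = 40^{2} = 1600$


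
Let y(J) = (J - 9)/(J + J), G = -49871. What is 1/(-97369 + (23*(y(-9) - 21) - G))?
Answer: -1/47958 ≈ -2.0852e-5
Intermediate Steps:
y(J) = (-9 + J)/(2*J) (y(J) = (-9 + J)/((2*J)) = (-9 + J)*(1/(2*J)) = (-9 + J)/(2*J))
1/(-97369 + (23*(y(-9) - 21) - G)) = 1/(-97369 + (23*((1/2)*(-9 - 9)/(-9) - 21) - 1*(-49871))) = 1/(-97369 + (23*((1/2)*(-1/9)*(-18) - 21) + 49871)) = 1/(-97369 + (23*(1 - 21) + 49871)) = 1/(-97369 + (23*(-20) + 49871)) = 1/(-97369 + (-460 + 49871)) = 1/(-97369 + 49411) = 1/(-47958) = -1/47958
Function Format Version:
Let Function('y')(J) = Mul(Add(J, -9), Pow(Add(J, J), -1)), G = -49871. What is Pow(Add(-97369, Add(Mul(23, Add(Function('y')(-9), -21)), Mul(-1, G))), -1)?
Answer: Rational(-1, 47958) ≈ -2.0852e-5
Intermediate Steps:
Function('y')(J) = Mul(Rational(1, 2), Pow(J, -1), Add(-9, J)) (Function('y')(J) = Mul(Add(-9, J), Pow(Mul(2, J), -1)) = Mul(Add(-9, J), Mul(Rational(1, 2), Pow(J, -1))) = Mul(Rational(1, 2), Pow(J, -1), Add(-9, J)))
Pow(Add(-97369, Add(Mul(23, Add(Function('y')(-9), -21)), Mul(-1, G))), -1) = Pow(Add(-97369, Add(Mul(23, Add(Mul(Rational(1, 2), Pow(-9, -1), Add(-9, -9)), -21)), Mul(-1, -49871))), -1) = Pow(Add(-97369, Add(Mul(23, Add(Mul(Rational(1, 2), Rational(-1, 9), -18), -21)), 49871)), -1) = Pow(Add(-97369, Add(Mul(23, Add(1, -21)), 49871)), -1) = Pow(Add(-97369, Add(Mul(23, -20), 49871)), -1) = Pow(Add(-97369, Add(-460, 49871)), -1) = Pow(Add(-97369, 49411), -1) = Pow(-47958, -1) = Rational(-1, 47958)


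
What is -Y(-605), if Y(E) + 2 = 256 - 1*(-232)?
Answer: -486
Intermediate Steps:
Y(E) = 486 (Y(E) = -2 + (256 - 1*(-232)) = -2 + (256 + 232) = -2 + 488 = 486)
-Y(-605) = -1*486 = -486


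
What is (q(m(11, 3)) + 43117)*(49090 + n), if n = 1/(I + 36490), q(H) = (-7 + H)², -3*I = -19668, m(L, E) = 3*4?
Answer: 45582287129511/21523 ≈ 2.1178e+9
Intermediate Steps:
m(L, E) = 12
I = 6556 (I = -⅓*(-19668) = 6556)
n = 1/43046 (n = 1/(6556 + 36490) = 1/43046 ≈ 2.3231e-5)
(q(m(11, 3)) + 43117)*(49090 + n) = ((-7 + 12)² + 43117)*(49090 + 1/43046) = (5² + 43117)*(2113128141/43046) = (25 + 43117)*(2113128141/43046) = 43142*(2113128141/43046) = 45582287129511/21523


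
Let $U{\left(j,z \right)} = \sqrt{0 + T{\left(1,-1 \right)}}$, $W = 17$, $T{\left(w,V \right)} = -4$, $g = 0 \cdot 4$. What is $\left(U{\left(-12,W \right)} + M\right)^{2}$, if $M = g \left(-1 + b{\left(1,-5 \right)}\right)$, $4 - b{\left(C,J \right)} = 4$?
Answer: $-4$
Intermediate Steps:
$b{\left(C,J \right)} = 0$ ($b{\left(C,J \right)} = 4 - 4 = 0$)
$g = 0$
$M = 0$ ($M = 0 \left(-1 + 0\right) = 0 \left(-1\right) = 0$)
$U{\left(j,z \right)} = 2 i$ ($U{\left(j,z \right)} = \sqrt{0 - 4} = \sqrt{-4} = 2 i$)
$\left(U{\left(-12,W \right)} + M\right)^{2} = \left(2 i + 0\right)^{2} = \left(2 i\right)^{2} = -4$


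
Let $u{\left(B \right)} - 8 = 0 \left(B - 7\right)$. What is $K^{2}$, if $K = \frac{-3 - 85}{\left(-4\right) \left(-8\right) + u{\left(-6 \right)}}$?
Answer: $\frac{121}{25} \approx 4.84$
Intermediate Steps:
$u{\left(B \right)} = 8$ ($u{\left(B \right)} = 8 + 0 \left(B - 7\right) = 8 + 0 \left(-7 + B\right) = 8 + 0 = 8$)
$K = - \frac{11}{5}$ ($K = \frac{-3 - 85}{\left(-4\right) \left(-8\right) + 8} = - \frac{88}{32 + 8} = - \frac{88}{40} = \left(-88\right) \frac{1}{40} = - \frac{11}{5} \approx -2.2$)
$K^{2} = \left(- \frac{11}{5}\right)^{2} = \frac{121}{25}$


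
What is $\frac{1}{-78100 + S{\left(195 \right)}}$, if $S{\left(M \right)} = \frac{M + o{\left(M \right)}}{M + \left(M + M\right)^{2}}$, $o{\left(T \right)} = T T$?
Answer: $- \frac{781}{60995904} \approx -1.2804 \cdot 10^{-5}$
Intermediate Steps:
$o{\left(T \right)} = T^{2}$
$S{\left(M \right)} = \frac{M + M^{2}}{M + 4 M^{2}}$ ($S{\left(M \right)} = \frac{M + M^{2}}{M + \left(M + M\right)^{2}} = \frac{M + M^{2}}{M + \left(2 M\right)^{2}} = \frac{M + M^{2}}{M + 4 M^{2}}$)
$\frac{1}{-78100 + S{\left(195 \right)}} = \frac{1}{-78100 + \frac{1 + 195}{1 + 4 \cdot 195}} = \frac{1}{-78100 + \frac{1}{1 + 780} \cdot 196} = \frac{1}{-78100 + \frac{1}{781} \cdot 196} = \frac{1}{-78100 + \frac{196}{781}} = \frac{1}{- \frac{60995904}{781}} = - \frac{781}{60995904}$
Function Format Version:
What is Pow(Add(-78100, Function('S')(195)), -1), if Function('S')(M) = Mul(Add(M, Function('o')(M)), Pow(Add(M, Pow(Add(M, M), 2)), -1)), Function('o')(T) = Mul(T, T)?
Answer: Rational(-781, 60995904) ≈ -1.2804e-5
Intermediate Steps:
Function('o')(T) = Pow(T, 2)
Function('S')(M) = Mul(Pow(Add(M, Mul(4, Pow(M, 2))), -1), Add(M, Pow(M, 2))) (Function('S')(M) = Mul(Add(M, Pow(M, 2)), Pow(Add(M, Pow(Add(M, M), 2)), -1)) = Mul(Add(M, Pow(M, 2)), Pow(Add(M, Pow(Mul(2, M), 2)), -1)) = Mul(Add(M, Pow(M, 2)), Pow(Add(M, Mul(4, Pow(M, 2))), -1)) = Mul(Pow(Add(M, Mul(4, Pow(M, 2))), -1), Add(M, Pow(M, 2))))
Pow(Add(-78100, Function('S')(195)), -1) = Pow(Add(-78100, Mul(Pow(Add(1, Mul(4, 195)), -1), Add(1, 195))), -1) = Pow(Add(-78100, Mul(Pow(Add(1, 780), -1), 196)), -1) = Pow(Add(-78100, Mul(Pow(781, -1), 196)), -1) = Pow(Add(-78100, Mul(Rational(1, 781), 196)), -1) = Pow(Add(-78100, Rational(196, 781)), -1) = Pow(Rational(-60995904, 781), -1) = Rational(-781, 60995904)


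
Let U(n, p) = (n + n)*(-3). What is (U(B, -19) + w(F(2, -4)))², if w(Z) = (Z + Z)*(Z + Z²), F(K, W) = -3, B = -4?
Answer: 144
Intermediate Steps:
w(Z) = 2*Z*(Z + Z²) (w(Z) = (2*Z)*(Z + Z²) = 2*Z*(Z + Z²))
U(n, p) = -6*n (U(n, p) = (2*n)*(-3) = -6*n)
(U(B, -19) + w(F(2, -4)))² = (-6*(-4) + 2*(-3)²*(1 - 3))² = (24 + 2*9*(-2))² = (24 - 36)² = (-12)² = 144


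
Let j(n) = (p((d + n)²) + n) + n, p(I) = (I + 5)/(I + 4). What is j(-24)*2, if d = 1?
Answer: -50100/533 ≈ -93.996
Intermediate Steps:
p(I) = (5 + I)/(4 + I)
j(n) = 2*n + (5 + (1 + n)²)/(4 + (1 + n)²) (j(n) = ((5 + (1 + n)²)/(4 + (1 + n)²) + n) + n = (n + (5 + (1 + n)²)/(4 + (1 + n)²)) + n = 2*n + (5 + (1 + n)²)/(4 + (1 + n)²))
j(-24)*2 = ((5 + (1 - 24)² + 2*(-24)*(4 + (1 - 24)²))/(4 + (1 - 24)²))*2 = ((5 + (-23)² + 2*(-24)*(4 + (-23)²))/(4 + (-23)²))*2 = ((5 + 529 + 2*(-24)*(4 + 529))/(4 + 529))*2 = ((5 + 529 + 2*(-24)*533)/533)*2 = ((5 + 529 - 25584)/533)*2 = ((1/533)*(-25050))*2 = -25050/533*2 = -50100/533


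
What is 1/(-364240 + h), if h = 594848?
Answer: 1/230608 ≈ 4.3364e-6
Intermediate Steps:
1/(-364240 + h) = 1/(-364240 + 594848) = 1/230608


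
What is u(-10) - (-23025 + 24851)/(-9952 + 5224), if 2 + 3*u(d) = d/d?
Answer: 125/2364 ≈ 0.052876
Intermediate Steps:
u(d) = -⅓ (u(d) = -⅔ + (d/d)/3 = -⅔ + (⅓)*1 = -⅔ + ⅓ = -⅓)
u(-10) - (-23025 + 24851)/(-9952 + 5224) = -⅓ - (-23025 + 24851)/(-9952 + 5224) = -⅓ - 1826/(-4728) = -⅓ - 1826*(-1)/4728 = -⅓ - 1*(-913/2364) = -⅓ + 913/2364 = 125/2364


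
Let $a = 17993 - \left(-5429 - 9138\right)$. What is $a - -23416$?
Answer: $55976$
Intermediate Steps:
$a = 32560$ ($a = 17993 - \left(-5429 - 9138\right) = 17993 - -14567 = 17993 + 14567 = 32560$)
$a - -23416 = 32560 - -23416 = 32560 + 23416 = 55976$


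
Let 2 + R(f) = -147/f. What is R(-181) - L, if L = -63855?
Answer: 11557540/181 ≈ 63854.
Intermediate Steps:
R(f) = -2 - 147/f
R(-181) - L = (-2 - 147/(-181)) - 1*(-63855) = (-2 - 147*(-1/181)) + 63855 = (-2 + 147/181) + 63855 = -215/181 + 63855 = 11557540/181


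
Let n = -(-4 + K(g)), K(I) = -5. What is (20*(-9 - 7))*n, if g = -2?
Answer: -2880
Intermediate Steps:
n = 9 (n = -(-4 - 5) = -1*(-9) = 9)
(20*(-9 - 7))*n = (20*(-9 - 7))*9 = (20*(-16))*9 = -320*9 = -2880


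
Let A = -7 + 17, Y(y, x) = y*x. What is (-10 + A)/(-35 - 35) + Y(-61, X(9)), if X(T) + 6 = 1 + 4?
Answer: 61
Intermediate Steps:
X(T) = -1 (X(T) = -6 + (1 + 4) = -6 + 5 = -1)
Y(y, x) = x*y
A = 10
(-10 + A)/(-35 - 35) + Y(-61, X(9)) = (-10 + 10)/(-35 - 35) - 1*(-61) = 0/(-70) + 61 = -1/70*0 + 61 = 0 + 61 = 61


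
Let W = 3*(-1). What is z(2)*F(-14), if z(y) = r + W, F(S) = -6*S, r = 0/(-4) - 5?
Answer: -672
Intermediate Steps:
r = -5 (r = 0*(-¼) - 5 = 0 - 5 = -5)
W = -3
z(y) = -8 (z(y) = -5 - 3 = -8)
z(2)*F(-14) = -(-48)*(-14) = -8*84 = -672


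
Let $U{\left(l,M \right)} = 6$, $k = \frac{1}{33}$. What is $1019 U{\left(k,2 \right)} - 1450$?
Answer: $4664$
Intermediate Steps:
$k = \frac{1}{33} \approx 0.030303$
$1019 U{\left(k,2 \right)} - 1450 = 1019 \cdot 6 - 1450 = 6114 - 1450 = 4664$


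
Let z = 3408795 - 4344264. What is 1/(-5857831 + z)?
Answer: -1/6793300 ≈ -1.4720e-7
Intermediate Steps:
z = -935469
1/(-5857831 + z) = 1/(-5857831 - 935469) = 1/(-6793300) = -1/6793300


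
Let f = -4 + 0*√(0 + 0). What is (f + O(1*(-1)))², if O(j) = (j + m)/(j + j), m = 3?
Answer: 25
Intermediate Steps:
O(j) = (3 + j)/(2*j) (O(j) = (j + 3)/(j + j) = (3 + j)/((2*j)) = (3 + j)*(1/(2*j)) = (3 + j)/(2*j))
f = -4 (f = -4 + 0*√0 = -4 + 0*0 = -4 + 0 = -4)
(f + O(1*(-1)))² = (-4 + (3 + 1*(-1))/(2*((1*(-1)))))² = (-4 + (½)*(3 - 1)/(-1))² = (-4 + (½)*(-1)*2)² = (-4 - 1)² = (-5)² = 25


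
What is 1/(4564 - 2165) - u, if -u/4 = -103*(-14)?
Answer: 13837433/2399 ≈ 5768.0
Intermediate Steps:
u = -5768 (u = -(-412)*(-14) = -4*1442 = -5768)
1/(4564 - 2165) - u = 1/(4564 - 2165) - 1*(-5768) = 1/2399 + 5768 = 13837433/2399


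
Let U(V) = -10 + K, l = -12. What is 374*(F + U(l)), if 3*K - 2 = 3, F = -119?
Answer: -142868/3 ≈ -47623.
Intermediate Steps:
K = 5/3 (K = ⅔ + (⅓)*3 = ⅔ + 1 = 5/3 ≈ 1.6667)
U(V) = -25/3 (U(V) = -10 + 5/3 = -25/3)
374*(F + U(l)) = 374*(-119 - 25/3) = 374*(-382/3) = -142868/3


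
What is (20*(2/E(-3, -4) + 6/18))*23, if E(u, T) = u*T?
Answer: 230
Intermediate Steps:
E(u, T) = T*u
(20*(2/E(-3, -4) + 6/18))*23 = (20*(2/((-4*(-3))) + 6/18))*23 = (20*(2/12 + 6*(1/18)))*23 = (20*(2*(1/12) + 1/3))*23 = (20*(1/6 + 1/3))*23 = (20*(1/2))*23 = 10*23 = 230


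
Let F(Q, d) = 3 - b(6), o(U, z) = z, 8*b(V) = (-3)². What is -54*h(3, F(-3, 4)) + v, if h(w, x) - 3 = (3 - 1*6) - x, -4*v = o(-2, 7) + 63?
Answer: 335/4 ≈ 83.750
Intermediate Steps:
b(V) = 9/8 (b(V) = (⅛)*(-3)² = (⅛)*9 = 9/8)
v = -35/2 (v = -(7 + 63)/4 = -¼*70 = -35/2 ≈ -17.500)
F(Q, d) = 15/8 (F(Q, d) = 3 - 1*9/8 = 3 - 9/8 = 15/8)
h(w, x) = -x (h(w, x) = 3 + ((3 - 1*6) - x) = 3 + ((3 - 6) - x) = 3 + (-3 - x) = -x)
-54*h(3, F(-3, 4)) + v = -(-54)*15/8 - 35/2 = -54*(-15/8) - 35/2 = 405/4 - 35/2 = 335/4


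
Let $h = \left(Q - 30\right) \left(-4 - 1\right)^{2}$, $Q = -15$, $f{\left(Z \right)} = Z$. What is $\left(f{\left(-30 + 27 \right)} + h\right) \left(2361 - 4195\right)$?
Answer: $2068752$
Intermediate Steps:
$h = -1125$ ($h = \left(-15 - 30\right) \left(-4 - 1\right)^{2} = - 45 \left(-5\right)^{2} = \left(-45\right) 25 = -1125$)
$\left(f{\left(-30 + 27 \right)} + h\right) \left(2361 - 4195\right) = \left(\left(-30 + 27\right) - 1125\right) \left(2361 - 4195\right) = \left(-3 - 1125\right) \left(-1834\right) = \left(-1128\right) \left(-1834\right) = 2068752$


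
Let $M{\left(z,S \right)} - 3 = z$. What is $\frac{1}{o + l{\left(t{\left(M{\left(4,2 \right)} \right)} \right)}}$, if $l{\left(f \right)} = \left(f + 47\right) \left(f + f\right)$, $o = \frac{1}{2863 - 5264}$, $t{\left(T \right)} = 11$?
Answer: $\frac{2401}{3063675} \approx 0.0007837$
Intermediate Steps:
$M{\left(z,S \right)} = 3 + z$
$o = - \frac{1}{2401}$ ($o = \frac{1}{2863 - 5264} = \frac{1}{-2401} = - \frac{1}{2401} \approx -0.00041649$)
$l{\left(f \right)} = 2 f \left(47 + f\right)$ ($l{\left(f \right)} = \left(47 + f\right) 2 f = 2 f \left(47 + f\right)$)
$\frac{1}{o + l{\left(t{\left(M{\left(4,2 \right)} \right)} \right)}} = \frac{1}{- \frac{1}{2401} + 2 \cdot 11 \left(47 + 11\right)} = \frac{1}{- \frac{1}{2401} + 2 \cdot 11 \cdot 58} = \frac{1}{- \frac{1}{2401} + 1276} = \frac{1}{\frac{3063675}{2401}} = \frac{2401}{3063675}$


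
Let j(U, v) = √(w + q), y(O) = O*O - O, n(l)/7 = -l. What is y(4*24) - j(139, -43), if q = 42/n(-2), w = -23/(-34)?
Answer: 9120 - 5*√170/34 ≈ 9118.1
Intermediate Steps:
n(l) = -7*l (n(l) = 7*(-l) = -7*l)
w = 23/34 (w = -23*(-1/34) = 23/34 ≈ 0.67647)
q = 3 (q = 42/((-7*(-2))) = 42/14 = 42*(1/14) = 3)
y(O) = O² - O
j(U, v) = 5*√170/34 (j(U, v) = √(23/34 + 3) = √(125/34) = 5*√170/34)
y(4*24) - j(139, -43) = (4*24)*(-1 + 4*24) - 5*√170/34 = 96*(-1 + 96) - 5*√170/34 = 96*95 - 5*√170/34 = 9120 - 5*√170/34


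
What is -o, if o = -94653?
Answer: 94653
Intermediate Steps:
-o = -1*(-94653) = 94653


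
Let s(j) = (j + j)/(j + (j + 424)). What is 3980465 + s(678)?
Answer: 1771307264/445 ≈ 3.9805e+6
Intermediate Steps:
s(j) = 2*j/(424 + 2*j) (s(j) = (2*j)/(j + (424 + j)) = (2*j)/(424 + 2*j) = 2*j/(424 + 2*j))
3980465 + s(678) = 3980465 + 678/(212 + 678) = 3980465 + 678/890 = 3980465 + 678*(1/890) = 3980465 + 339/445 = 1771307264/445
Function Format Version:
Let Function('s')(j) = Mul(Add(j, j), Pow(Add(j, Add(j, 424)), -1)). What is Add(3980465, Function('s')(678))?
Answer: Rational(1771307264, 445) ≈ 3.9805e+6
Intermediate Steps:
Function('s')(j) = Mul(2, j, Pow(Add(424, Mul(2, j)), -1)) (Function('s')(j) = Mul(Mul(2, j), Pow(Add(j, Add(424, j)), -1)) = Mul(Mul(2, j), Pow(Add(424, Mul(2, j)), -1)) = Mul(2, j, Pow(Add(424, Mul(2, j)), -1)))
Add(3980465, Function('s')(678)) = Add(3980465, Mul(678, Pow(Add(212, 678), -1))) = Add(3980465, Mul(678, Pow(890, -1))) = Add(3980465, Mul(678, Rational(1, 890))) = Add(3980465, Rational(339, 445)) = Rational(1771307264, 445)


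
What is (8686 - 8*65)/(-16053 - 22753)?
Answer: -4083/19403 ≈ -0.21043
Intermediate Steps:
(8686 - 8*65)/(-16053 - 22753) = (8686 - 520)/(-38806) = 8166*(-1/38806) = -4083/19403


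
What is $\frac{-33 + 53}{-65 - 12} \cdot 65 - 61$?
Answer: $- \frac{5997}{77} \approx -77.883$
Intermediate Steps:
$\frac{-33 + 53}{-65 - 12} \cdot 65 - 61 = \frac{20}{-77} \cdot 65 - 61 = 20 \left(- \frac{1}{77}\right) 65 - 61 = \left(- \frac{20}{77}\right) 65 - 61 = - \frac{1300}{77} - 61 = - \frac{5997}{77}$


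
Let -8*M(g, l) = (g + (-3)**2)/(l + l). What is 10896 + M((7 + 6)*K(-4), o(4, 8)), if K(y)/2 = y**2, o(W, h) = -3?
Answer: 523433/48 ≈ 10905.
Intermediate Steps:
K(y) = 2*y**2
M(g, l) = -(9 + g)/(16*l) (M(g, l) = -(g + (-3)**2)/(8*(l + l)) = -(g + 9)/(8*(2*l)) = -(9 + g)*1/(2*l)/8 = -(9 + g)/(16*l))
10896 + M((7 + 6)*K(-4), o(4, 8)) = 10896 + (1/16)*(-9 - (7 + 6)*2*(-4)**2)/(-3) = 10896 + (1/16)*(-1/3)*(-9 - 13*2*16) = 10896 + (1/16)*(-1/3)*(-9 - 13*32) = 10896 + (1/16)*(-1/3)*(-9 - 1*416) = 10896 + (1/16)*(-1/3)*(-9 - 416) = 10896 + (1/16)*(-1/3)*(-425) = 10896 + 425/48 = 523433/48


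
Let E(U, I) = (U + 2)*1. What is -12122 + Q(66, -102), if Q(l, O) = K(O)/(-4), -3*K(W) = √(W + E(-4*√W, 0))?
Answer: -12122 + √(-25 - I*√102)/6 ≈ -12122.0 - 0.84953*I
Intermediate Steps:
E(U, I) = 2 + U (E(U, I) = (2 + U)*1 = 2 + U)
K(W) = -√(2 + W - 4*√W)/3 (K(W) = -√(W + (2 - 4*√W))/3 = -√(2 + W - 4*√W)/3)
Q(l, O) = √(2 + O - 4*√O)/12 (Q(l, O) = -√(2 + O - 4*√O)/3/(-4) = -√(2 + O - 4*√O)/3*(-¼) = √(2 + O - 4*√O)/12)
-12122 + Q(66, -102) = -12122 + √(2 - 102 - 4*I*√102)/12 = -12122 + √(-100 - 4*I*√102)/12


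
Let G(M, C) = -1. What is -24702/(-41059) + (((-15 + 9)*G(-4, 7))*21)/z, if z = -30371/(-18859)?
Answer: 98316016248/1247002889 ≈ 78.842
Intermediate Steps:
z = 30371/18859 (z = -30371*(-1/18859) = 30371/18859 ≈ 1.6104)
-24702/(-41059) + (((-15 + 9)*G(-4, 7))*21)/z = -24702/(-41059) + (((-15 + 9)*(-1))*21)/(30371/18859) = -24702*(-1/41059) + (-6*(-1)*21)*(18859/30371) = 24702/41059 + (6*21)*(18859/30371) = 24702/41059 + 126*(18859/30371) = 24702/41059 + 2376234/30371 = 98316016248/1247002889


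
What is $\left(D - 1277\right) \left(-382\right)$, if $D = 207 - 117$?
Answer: $453434$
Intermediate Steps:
$D = 90$
$\left(D - 1277\right) \left(-382\right) = \left(90 - 1277\right) \left(-382\right) = \left(-1187\right) \left(-382\right) = 453434$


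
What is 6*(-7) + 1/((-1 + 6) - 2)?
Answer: -125/3 ≈ -41.667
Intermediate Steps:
6*(-7) + 1/((-1 + 6) - 2) = -42 + 1/(5 - 2) = -42 + 1/3 = -42 + ⅓ = -125/3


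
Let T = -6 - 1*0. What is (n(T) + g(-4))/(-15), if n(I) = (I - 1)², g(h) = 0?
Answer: -49/15 ≈ -3.2667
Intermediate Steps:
T = -6 (T = -6 + 0 = -6)
n(I) = (-1 + I)²
(n(T) + g(-4))/(-15) = ((-1 - 6)² + 0)/(-15) = ((-7)² + 0)*(-1/15) = (49 + 0)*(-1/15) = 49*(-1/15) = -49/15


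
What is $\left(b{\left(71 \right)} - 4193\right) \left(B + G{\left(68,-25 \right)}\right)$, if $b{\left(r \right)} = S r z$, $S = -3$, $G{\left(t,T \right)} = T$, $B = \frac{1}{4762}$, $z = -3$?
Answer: $\frac{211550073}{2381} \approx 88849.0$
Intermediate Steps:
$B = \frac{1}{4762} \approx 0.00021$
$b{\left(r \right)} = 9 r$ ($b{\left(r \right)} = - 3 r \left(-3\right) = 9 r$)
$\left(b{\left(71 \right)} - 4193\right) \left(B + G{\left(68,-25 \right)}\right) = \left(9 \cdot 71 - 4193\right) \left(\frac{1}{4762} - 25\right) = \left(639 - 4193\right) \left(- \frac{119049}{4762}\right) = \left(-3554\right) \left(- \frac{119049}{4762}\right) = \frac{211550073}{2381}$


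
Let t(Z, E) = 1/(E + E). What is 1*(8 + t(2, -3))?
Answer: 47/6 ≈ 7.8333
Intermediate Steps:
t(Z, E) = 1/(2*E)
1*(8 + t(2, -3)) = 1*(8 + (1/2)/(-3)) = 1*(8 + (1/2)*(-1/3)) = 1*(8 - 1/6) = 1*(47/6) = 47/6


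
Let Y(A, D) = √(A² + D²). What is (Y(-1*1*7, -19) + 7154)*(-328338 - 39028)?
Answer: -2628136364 - 367366*√410 ≈ -2.6356e+9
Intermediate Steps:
(Y(-1*1*7, -19) + 7154)*(-328338 - 39028) = (√((-1*1*7)² + (-19)²) + 7154)*(-328338 - 39028) = (√((-1*7)² + 361) + 7154)*(-367366) = (√((-7)² + 361) + 7154)*(-367366) = (√(49 + 361) + 7154)*(-367366) = (√410 + 7154)*(-367366) = (7154 + √410)*(-367366) = -2628136364 - 367366*√410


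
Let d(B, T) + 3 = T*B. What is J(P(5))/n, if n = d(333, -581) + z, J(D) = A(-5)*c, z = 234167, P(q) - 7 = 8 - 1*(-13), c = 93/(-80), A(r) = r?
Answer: 93/651056 ≈ 0.00014284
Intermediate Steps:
c = -93/80 (c = 93*(-1/80) = -93/80 ≈ -1.1625)
P(q) = 28 (P(q) = 7 + (8 - 1*(-13)) = 7 + (8 + 13) = 7 + 21 = 28)
d(B, T) = -3 + B*T (d(B, T) = -3 + T*B = -3 + B*T)
J(D) = 93/16 (J(D) = -5*(-93/80) = 93/16)
n = 40691 (n = (-3 + 333*(-581)) + 234167 = (-3 - 193473) + 234167 = -193476 + 234167 = 40691)
J(P(5))/n = (93/16)/40691 = (93/16)*(1/40691) = 93/651056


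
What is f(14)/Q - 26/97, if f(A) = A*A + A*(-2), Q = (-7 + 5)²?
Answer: 4048/97 ≈ 41.732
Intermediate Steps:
Q = 4 (Q = (-2)² = 4)
f(A) = A² - 2*A
f(14)/Q - 26/97 = (14*(-2 + 14))/4 - 26/97 = (14*12)*(¼) - 26*1/97 = 168*(¼) - 26/97 = 42 - 26/97 = 4048/97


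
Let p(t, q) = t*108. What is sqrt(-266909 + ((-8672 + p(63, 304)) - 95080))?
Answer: 13*I*sqrt(2153) ≈ 603.21*I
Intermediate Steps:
p(t, q) = 108*t
sqrt(-266909 + ((-8672 + p(63, 304)) - 95080)) = sqrt(-266909 + ((-8672 + 108*63) - 95080)) = sqrt(-266909 + ((-8672 + 6804) - 95080)) = sqrt(-266909 + (-1868 - 95080)) = sqrt(-266909 - 96948) = sqrt(-363857) = 13*I*sqrt(2153)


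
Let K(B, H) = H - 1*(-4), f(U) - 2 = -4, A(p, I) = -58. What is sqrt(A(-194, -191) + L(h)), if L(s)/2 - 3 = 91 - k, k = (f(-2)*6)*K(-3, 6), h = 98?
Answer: sqrt(370) ≈ 19.235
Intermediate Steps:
f(U) = -2 (f(U) = 2 - 4 = -2)
K(B, H) = 4 + H (K(B, H) = H + 4 = 4 + H)
k = -120 (k = (-2*6)*(4 + 6) = -12*10 = -120)
L(s) = 428 (L(s) = 6 + 2*(91 - 1*(-120)) = 6 + 2*(91 + 120) = 6 + 2*211 = 6 + 422 = 428)
sqrt(A(-194, -191) + L(h)) = sqrt(-58 + 428) = sqrt(370)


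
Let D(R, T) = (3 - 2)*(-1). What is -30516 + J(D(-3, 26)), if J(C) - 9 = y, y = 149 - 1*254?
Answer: -30612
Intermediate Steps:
y = -105 (y = 149 - 254 = -105)
D(R, T) = -1 (D(R, T) = 1*(-1) = -1)
J(C) = -96 (J(C) = 9 - 105 = -96)
-30516 + J(D(-3, 26)) = -30516 - 96 = -30612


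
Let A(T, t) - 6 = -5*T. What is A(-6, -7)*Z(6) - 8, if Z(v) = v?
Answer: 208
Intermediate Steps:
A(T, t) = 6 - 5*T
A(-6, -7)*Z(6) - 8 = (6 - 5*(-6))*6 - 8 = (6 + 30)*6 - 8 = 36*6 - 8 = 216 - 8 = 208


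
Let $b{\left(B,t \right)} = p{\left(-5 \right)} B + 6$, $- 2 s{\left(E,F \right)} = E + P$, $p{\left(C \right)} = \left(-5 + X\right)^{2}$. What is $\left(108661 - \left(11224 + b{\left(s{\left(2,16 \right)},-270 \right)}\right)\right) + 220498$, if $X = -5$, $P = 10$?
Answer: $318529$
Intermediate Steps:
$p{\left(C \right)} = 100$ ($p{\left(C \right)} = \left(-5 - 5\right)^{2} = \left(-10\right)^{2} = 100$)
$s{\left(E,F \right)} = -5 - \frac{E}{2}$ ($s{\left(E,F \right)} = - \frac{E + 10}{2} = - \frac{10 + E}{2} = -5 - \frac{E}{2}$)
$b{\left(B,t \right)} = 6 + 100 B$ ($b{\left(B,t \right)} = 100 B + 6 = 6 + 100 B$)
$\left(108661 - \left(11224 + b{\left(s{\left(2,16 \right)},-270 \right)}\right)\right) + 220498 = \left(108661 - \left(11230 + 100 \left(-5 - 1\right)\right)\right) + 220498 = \left(108661 - \left(11230 - 600\right)\right) + 220498 = \left(108661 - 10630\right) + 220498 = 98031 + 220498 = 318529$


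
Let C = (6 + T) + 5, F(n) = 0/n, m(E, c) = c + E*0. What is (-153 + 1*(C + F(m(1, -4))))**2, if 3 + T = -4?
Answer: 22201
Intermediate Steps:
T = -7 (T = -3 - 4 = -7)
m(E, c) = c (m(E, c) = c + 0 = c)
F(n) = 0
C = 4 (C = (6 - 7) + 5 = -1 + 5 = 4)
(-153 + 1*(C + F(m(1, -4))))**2 = (-153 + 1*(4 + 0))**2 = (-153 + 1*4)**2 = (-153 + 4)**2 = (-149)**2 = 22201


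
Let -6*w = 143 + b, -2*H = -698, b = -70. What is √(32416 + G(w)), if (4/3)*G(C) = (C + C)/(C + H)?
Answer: √529604072626/4042 ≈ 180.04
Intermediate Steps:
H = 349 (H = -½*(-698) = 349)
w = -73/6 (w = -(143 - 70)/6 = -⅙*73 = -73/6 ≈ -12.167)
G(C) = 3*C/(2*(349 + C)) (G(C) = 3*((C + C)/(C + 349))/4 = 3*((2*C)/(349 + C))/4 = 3*(2*C/(349 + C))/4 = 3*C/(2*(349 + C)))
√(32416 + G(w)) = √(32416 + (3/2)*(-73/6)/(349 - 73/6)) = √(32416 + (3/2)*(-73/6)/(2021/6)) = √(32416 + (3/2)*(-73/6)*(6/2021)) = √(32416 - 219/4042) = √(131025253/4042) = √529604072626/4042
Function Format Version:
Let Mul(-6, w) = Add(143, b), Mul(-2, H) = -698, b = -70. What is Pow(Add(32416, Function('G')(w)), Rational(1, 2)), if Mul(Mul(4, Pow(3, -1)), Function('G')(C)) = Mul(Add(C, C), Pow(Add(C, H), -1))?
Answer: Mul(Rational(1, 4042), Pow(529604072626, Rational(1, 2))) ≈ 180.04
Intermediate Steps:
H = 349 (H = Mul(Rational(-1, 2), -698) = 349)
w = Rational(-73, 6) (w = Mul(Rational(-1, 6), Add(143, -70)) = Mul(Rational(-1, 6), 73) = Rational(-73, 6) ≈ -12.167)
Function('G')(C) = Mul(Rational(3, 2), C, Pow(Add(349, C), -1)) (Function('G')(C) = Mul(Rational(3, 4), Mul(Add(C, C), Pow(Add(C, 349), -1))) = Mul(Rational(3, 4), Mul(Mul(2, C), Pow(Add(349, C), -1))) = Mul(Rational(3, 4), Mul(2, C, Pow(Add(349, C), -1))) = Mul(Rational(3, 2), C, Pow(Add(349, C), -1)))
Pow(Add(32416, Function('G')(w)), Rational(1, 2)) = Pow(Add(32416, Mul(Rational(3, 2), Rational(-73, 6), Pow(Add(349, Rational(-73, 6)), -1))), Rational(1, 2)) = Pow(Add(32416, Mul(Rational(3, 2), Rational(-73, 6), Pow(Rational(2021, 6), -1))), Rational(1, 2)) = Pow(Add(32416, Mul(Rational(3, 2), Rational(-73, 6), Rational(6, 2021))), Rational(1, 2)) = Pow(Add(32416, Rational(-219, 4042)), Rational(1, 2)) = Pow(Rational(131025253, 4042), Rational(1, 2)) = Mul(Rational(1, 4042), Pow(529604072626, Rational(1, 2)))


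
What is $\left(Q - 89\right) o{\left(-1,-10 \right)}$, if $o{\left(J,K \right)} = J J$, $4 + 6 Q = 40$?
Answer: $-83$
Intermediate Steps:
$Q = 6$ ($Q = - \frac{2}{3} + \frac{1}{6} \cdot 40 = - \frac{2}{3} + \frac{20}{3} = 6$)
$o{\left(J,K \right)} = J^{2}$
$\left(Q - 89\right) o{\left(-1,-10 \right)} = \left(6 - 89\right) \left(-1\right)^{2} = \left(6 - 89\right) 1 = \left(-83\right) 1 = -83$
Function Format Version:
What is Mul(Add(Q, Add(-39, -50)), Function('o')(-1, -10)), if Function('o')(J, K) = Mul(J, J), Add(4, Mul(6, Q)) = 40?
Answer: -83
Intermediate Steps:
Q = 6 (Q = Add(Rational(-2, 3), Mul(Rational(1, 6), 40)) = Add(Rational(-2, 3), Rational(20, 3)) = 6)
Function('o')(J, K) = Pow(J, 2)
Mul(Add(Q, Add(-39, -50)), Function('o')(-1, -10)) = Mul(Add(6, Add(-39, -50)), Pow(-1, 2)) = Mul(Add(6, -89), 1) = Mul(-83, 1) = -83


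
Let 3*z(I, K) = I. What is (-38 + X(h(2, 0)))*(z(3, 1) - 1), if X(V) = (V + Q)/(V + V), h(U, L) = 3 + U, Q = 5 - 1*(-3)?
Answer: 0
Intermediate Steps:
z(I, K) = I/3
Q = 8 (Q = 5 + 3 = 8)
X(V) = (8 + V)/(2*V) (X(V) = (V + 8)/(V + V) = (8 + V)/((2*V)) = (8 + V)*(1/(2*V)) = (8 + V)/(2*V))
(-38 + X(h(2, 0)))*(z(3, 1) - 1) = (-38 + (8 + (3 + 2))/(2*(3 + 2)))*((⅓)*3 - 1) = (-38 + (½)*(8 + 5)/5)*(1 - 1) = (-38 + (½)*(⅕)*13)*0 = (-38 + 13/10)*0 = -367/10*0 = 0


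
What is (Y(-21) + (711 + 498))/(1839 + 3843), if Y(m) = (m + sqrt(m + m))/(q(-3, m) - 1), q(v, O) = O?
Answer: 8873/41668 - I*sqrt(42)/125004 ≈ 0.21295 - 5.1844e-5*I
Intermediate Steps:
Y(m) = (m + sqrt(2)*sqrt(m))/(-1 + m) (Y(m) = (m + sqrt(m + m))/(m - 1) = (m + sqrt(2*m))/(-1 + m) = (m + sqrt(2)*sqrt(m))/(-1 + m))
(Y(-21) + (711 + 498))/(1839 + 3843) = ((-21 + sqrt(2)*sqrt(-21))/(-1 - 21) + (711 + 498))/(1839 + 3843) = ((-21 + sqrt(2)*(I*sqrt(21)))/(-22) + 1209)/5682 = (-(-21 + I*sqrt(42))/22 + 1209)*(1/5682) = ((21/22 - I*sqrt(42)/22) + 1209)*(1/5682) = (26619/22 - I*sqrt(42)/22)*(1/5682) = 8873/41668 - I*sqrt(42)/125004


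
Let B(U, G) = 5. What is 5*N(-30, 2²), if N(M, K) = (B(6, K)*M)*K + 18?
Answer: -2910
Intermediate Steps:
N(M, K) = 18 + 5*K*M (N(M, K) = (5*M)*K + 18 = 5*K*M + 18 = 18 + 5*K*M)
5*N(-30, 2²) = 5*(18 + 5*2²*(-30)) = 5*(18 + 5*4*(-30)) = 5*(18 - 600) = 5*(-582) = -2910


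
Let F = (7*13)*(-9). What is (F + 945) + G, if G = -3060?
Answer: -2934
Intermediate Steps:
F = -819 (F = 91*(-9) = -819)
(F + 945) + G = (-819 + 945) - 3060 = 126 - 3060 = -2934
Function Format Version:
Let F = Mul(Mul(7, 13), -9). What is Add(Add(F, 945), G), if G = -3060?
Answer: -2934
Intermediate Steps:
F = -819 (F = Mul(91, -9) = -819)
Add(Add(F, 945), G) = Add(Add(-819, 945), -3060) = Add(126, -3060) = -2934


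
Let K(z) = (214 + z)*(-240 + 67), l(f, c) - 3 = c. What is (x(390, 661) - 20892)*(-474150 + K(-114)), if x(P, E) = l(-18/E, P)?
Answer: 10074233550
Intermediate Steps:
l(f, c) = 3 + c
x(P, E) = 3 + P
K(z) = -37022 - 173*z (K(z) = (214 + z)*(-173) = -37022 - 173*z)
(x(390, 661) - 20892)*(-474150 + K(-114)) = ((3 + 390) - 20892)*(-474150 + (-37022 - 173*(-114))) = (393 - 20892)*(-474150 + (-37022 + 19722)) = -20499*(-474150 - 17300) = -20499*(-491450) = 10074233550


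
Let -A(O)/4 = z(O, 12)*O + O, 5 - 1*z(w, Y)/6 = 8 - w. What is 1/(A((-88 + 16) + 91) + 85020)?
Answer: 1/77648 ≈ 1.2879e-5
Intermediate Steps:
z(w, Y) = -18 + 6*w (z(w, Y) = 30 - 6*(8 - w) = 30 + (-48 + 6*w) = -18 + 6*w)
A(O) = -4*O - 4*O*(-18 + 6*O) (A(O) = -4*((-18 + 6*O)*O + O) = -4*(O*(-18 + 6*O) + O) = -4*(O + O*(-18 + 6*O)) = -4*O - 4*O*(-18 + 6*O))
1/(A((-88 + 16) + 91) + 85020) = 1/(4*((-88 + 16) + 91)*(17 - 6*((-88 + 16) + 91)) + 85020) = 1/(4*(-72 + 91)*(17 - 6*(-72 + 91)) + 85020) = 1/(4*19*(17 - 6*19) + 85020) = 1/(4*19*(17 - 114) + 85020) = 1/(4*19*(-97) + 85020) = 1/(-7372 + 85020) = 1/77648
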